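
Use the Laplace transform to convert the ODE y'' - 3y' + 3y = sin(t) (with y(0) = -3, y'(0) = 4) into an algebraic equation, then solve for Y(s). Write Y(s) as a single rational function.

Apply the Laplace transform to the equation.
With L{y''} = s^2 Y - s·y(0) - y'(0) and L{y'} = sY - y(0), with y(0) = -3, y'(0) = 4: the LHS transforms to (s^2 - 3*s + 3)Y - (-3*s + 13).
The right side is L{sin(t)} = 1/(s^2 + 1).
So (s^2 - 3*s + 3)Y = 1/(s^2 + 1) + (-3*s + 13).
Isolate Y and clear denominators.

Y(s) = (-3*s^3 + 13*s^2 - 3*s + 14)/(s^4 - 3*s^3 + 4*s^2 - 3*s + 3)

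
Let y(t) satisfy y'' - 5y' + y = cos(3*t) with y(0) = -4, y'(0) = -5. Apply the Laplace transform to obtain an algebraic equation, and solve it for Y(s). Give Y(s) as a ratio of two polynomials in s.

Laplace-transform each side.
Using L{y''} = s^2 Y - s·y(0) - y'(0) and L{y'} = sY - y(0), with y(0) = -4, y'(0) = -5, the left side becomes (s^2 - 5*s + 1)Y - (-4*s + 15).
The right side is L{cos(3*t)} = s/(s^2 + 9).
So (s^2 - 5*s + 1)Y = s/(s^2 + 9) + (-4*s + 15).
Divide through and combine into a single rational function.

Y(s) = (-4*s^3 + 15*s^2 - 35*s + 135)/(s^4 - 5*s^3 + 10*s^2 - 45*s + 9)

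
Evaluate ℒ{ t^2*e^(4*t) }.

2/(s - 4)^3

L{e^(4t)} = 1/(s - 4).
Then apply L{t^2·g(t)} = (-1)^2 d^2/ds^2[G(s)] with G(s) = 1/(s - 4):
differentiating 2 times and applying the sign gives 2/(s - 4)^3.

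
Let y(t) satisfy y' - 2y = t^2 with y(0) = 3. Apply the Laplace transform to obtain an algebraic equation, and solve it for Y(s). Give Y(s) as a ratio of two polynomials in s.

Take the Laplace transform of both sides.
With L{y'} = sY - y(0) = sY - 3: the LHS transforms to (s - 2)Y - (3).
The right side is L{t^2} = 2/s^3.
So (s - 2)Y = 2/s^3 + (3).
Isolate Y and clear denominators.

Y(s) = (3*s^3 + 2)/(s^4 - 2*s^3)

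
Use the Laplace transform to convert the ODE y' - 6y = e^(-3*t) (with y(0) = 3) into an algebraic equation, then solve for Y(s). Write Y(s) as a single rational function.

Take the Laplace transform of both sides.
Using L{y'} = sY - y(0) = sY - 3, the left side becomes (s - 6)Y - (3).
The right side is L{e^(-3*t)} = 1/(s + 3).
So (s - 6)Y = 1/(s + 3) + (3).
Solve for Y(s) and write it as one ratio of polynomials.

Y(s) = (3*s + 10)/(s^2 - 3*s - 18)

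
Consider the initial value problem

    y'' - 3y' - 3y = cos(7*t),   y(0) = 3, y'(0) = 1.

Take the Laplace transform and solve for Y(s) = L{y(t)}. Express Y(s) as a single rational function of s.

Apply the Laplace transform to the equation.
The derivative rules (L{y''} = s^2 Y - s·y(0) - y'(0) and L{y'} = sY - y(0), with y(0) = 3, y'(0) = 1) turn the left side into (s^2 - 3*s - 3)Y - (3*s - 8).
The right side is L{cos(7*t)} = s/(s^2 + 49).
So (s^2 - 3*s - 3)Y = s/(s^2 + 49) + (3*s - 8).
Divide through and combine into a single rational function.

Y(s) = (3*s^3 - 8*s^2 + 148*s - 392)/(s^4 - 3*s^3 + 46*s^2 - 147*s - 147)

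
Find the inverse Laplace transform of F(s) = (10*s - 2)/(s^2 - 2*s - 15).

6*exp(5*t) + 4*exp(-3*t)

Factor the denominator: s^2 - 2*s - 15 = (s - 5)*(s + 3).
Partial fraction decomposition gives [6/(s - 5)] + [4/(s + 3)].
Invert each term: 6/(s - 5) ↔ 6e^(5t); 4/(s + 3) ↔ 4e^(-3t).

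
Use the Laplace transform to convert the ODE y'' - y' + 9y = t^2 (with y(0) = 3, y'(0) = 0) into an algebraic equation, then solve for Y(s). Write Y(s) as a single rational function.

Y(s) = (3*s^4 - 3*s^3 + 2)/(s^5 - s^4 + 9*s^3)

Transform both sides with L{·}.
The derivative rules (L{y''} = s^2 Y - s·y(0) - y'(0) and L{y'} = sY - y(0), with y(0) = 3, y'(0) = 0) turn the left side into (s^2 - s + 9)Y - (3*s - 3).
The right side is L{t^2} = 2/s^3.
So (s^2 - s + 9)Y = 2/s^3 + (3*s - 3).
Divide through and combine into a single rational function.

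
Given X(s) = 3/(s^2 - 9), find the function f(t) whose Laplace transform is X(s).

Since L{sinh(3t)} = 3/(s^2 - 9), the inverse is sinh(3*t).

f(t) = sinh(3*t)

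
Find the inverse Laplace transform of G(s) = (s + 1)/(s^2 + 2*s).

exp(-t)*cosh(t)

Rewrite the denominator: s^2 + 2*s = (s + 1)^2 - 1.
The form in (s + 1) signals a first-shifting-theorem factor e^(-t).
Since L{cosh(t)} = s/(s^2 - 1), the inverse is e^(-t)*cosh(t).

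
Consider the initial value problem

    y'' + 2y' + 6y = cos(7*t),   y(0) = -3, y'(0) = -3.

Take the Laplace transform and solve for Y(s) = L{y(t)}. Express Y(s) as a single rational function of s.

Y(s) = (-3*s^3 - 9*s^2 - 146*s - 441)/(s^4 + 2*s^3 + 55*s^2 + 98*s + 294)

Apply the Laplace transform to the equation.
Using L{y''} = s^2 Y - s·y(0) - y'(0) and L{y'} = sY - y(0), with y(0) = -3, y'(0) = -3, the left side becomes (s^2 + 2*s + 6)Y - (-3*s - 9).
The right side is L{cos(7*t)} = s/(s^2 + 49).
So (s^2 + 2*s + 6)Y = s/(s^2 + 49) + (-3*s - 9).
Solve for Y(s) and write it as one ratio of polynomials.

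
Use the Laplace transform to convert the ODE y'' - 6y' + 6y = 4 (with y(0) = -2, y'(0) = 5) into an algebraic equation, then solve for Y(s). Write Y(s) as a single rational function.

Y(s) = (-2*s^2 + 17*s + 4)/(s^3 - 6*s^2 + 6*s)

Transform both sides with L{·}.
Using L{y''} = s^2 Y - s·y(0) - y'(0) and L{y'} = sY - y(0), with y(0) = -2, y'(0) = 5, the left side becomes (s^2 - 6*s + 6)Y - (-2*s + 17).
The right side is L{4} = 4/s.
So (s^2 - 6*s + 6)Y = 4/s + (-2*s + 17).
Divide through and combine into a single rational function.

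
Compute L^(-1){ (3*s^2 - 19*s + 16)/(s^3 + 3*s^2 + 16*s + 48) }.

Factor the denominator: s^3 + 3*s^2 + 16*s + 48 = (s + 3)*(s^2 + 16).
Partial fraction decomposition gives [4/(s + 3)] + [-s/(s^2 + 16)] + [-16/(s^2 + 16)].
Invert each term: 4/(s + 3) ↔ 4e^(-3t); -1·s/(s^2 + 16) ↔ -cos(4t); -4·4/(s^2 + 16) ↔ -4sin(4t).

-4*sin(4*t) - cos(4*t) + 4*exp(-3*t)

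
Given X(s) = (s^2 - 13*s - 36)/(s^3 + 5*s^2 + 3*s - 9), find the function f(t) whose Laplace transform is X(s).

Factor the denominator: s^3 + 5*s^2 + 3*s - 9 = (s - 1)*(s + 3)^2.
Partial fraction decomposition gives [4/(s + 3)] + [-3/(s + 3)^2] + [-3/(s - 1)].
Invert each term: 4/(s + 3) ↔ 4e^(-3t); -3/(s + 3)^2 ↔ -3t·e^(-3t); -3/(s - 1) ↔ -3e^(t).

f(t) = -3*t*exp(-3*t) - 3*exp(t) + 4*exp(-3*t)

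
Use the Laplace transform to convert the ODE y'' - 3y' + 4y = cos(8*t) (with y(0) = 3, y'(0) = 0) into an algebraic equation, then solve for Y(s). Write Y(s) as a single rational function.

Laplace-transform each side.
The derivative rules (L{y''} = s^2 Y - s·y(0) - y'(0) and L{y'} = sY - y(0), with y(0) = 3, y'(0) = 0) turn the left side into (s^2 - 3*s + 4)Y - (3*s - 9).
The right side is L{cos(8*t)} = s/(s^2 + 64).
So (s^2 - 3*s + 4)Y = s/(s^2 + 64) + (3*s - 9).
Solve for Y(s) and write it as one ratio of polynomials.

Y(s) = (3*s^3 - 9*s^2 + 193*s - 576)/(s^4 - 3*s^3 + 68*s^2 - 192*s + 256)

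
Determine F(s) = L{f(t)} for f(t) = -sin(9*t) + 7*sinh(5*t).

By linearity of the Laplace transform, transform each term separately.
(7)·[L{sinh(5t)} = 5/(s^2 - 25)]; (-1)·[L{sin(9t)} = 9/(s^2 + 81)].

F(s) = -9/(s^2 + 81) + 35/(s^2 - 25)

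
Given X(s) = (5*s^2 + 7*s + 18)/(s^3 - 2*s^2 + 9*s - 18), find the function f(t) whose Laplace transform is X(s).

f(t) = 4*exp(2*t) + 3*sin(3*t) + cos(3*t)

Factor the denominator: s^3 - 2*s^2 + 9*s - 18 = (s - 2)*(s^2 + 9).
Partial fraction decomposition gives [4/(s - 2)] + [s/(s^2 + 9)] + [9/(s^2 + 9)].
Invert each term: 4/(s - 2) ↔ 4e^(2t); 1·s/(s^2 + 9) ↔ cos(3t); 3·3/(s^2 + 9) ↔ 3sin(3t).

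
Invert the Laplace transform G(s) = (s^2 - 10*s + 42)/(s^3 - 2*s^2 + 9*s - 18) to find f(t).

Factor the denominator: s^3 - 2*s^2 + 9*s - 18 = (s - 2)*(s^2 + 9).
Partial fraction decomposition gives [2/(s - 2)] + [-s/(s^2 + 9)] + [-12/(s^2 + 9)].
Invert each term: 2/(s - 2) ↔ 2e^(2t); -1·s/(s^2 + 9) ↔ -cos(3t); -4·3/(s^2 + 9) ↔ -4sin(3t).

f(t) = 2*exp(2*t) - 4*sin(3*t) - cos(3*t)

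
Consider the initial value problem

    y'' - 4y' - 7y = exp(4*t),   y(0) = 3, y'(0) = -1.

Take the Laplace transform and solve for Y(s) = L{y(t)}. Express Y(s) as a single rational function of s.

Y(s) = (3*s^2 - 25*s + 53)/(s^3 - 8*s^2 + 9*s + 28)

Transform both sides with L{·}.
Using L{y''} = s^2 Y - s·y(0) - y'(0) and L{y'} = sY - y(0), with y(0) = 3, y'(0) = -1, the left side becomes (s^2 - 4*s - 7)Y - (3*s - 13).
The right side is L{exp(4*t)} = 1/(s - 4).
So (s^2 - 4*s - 7)Y = 1/(s - 4) + (3*s - 13).
Isolate Y and clear denominators.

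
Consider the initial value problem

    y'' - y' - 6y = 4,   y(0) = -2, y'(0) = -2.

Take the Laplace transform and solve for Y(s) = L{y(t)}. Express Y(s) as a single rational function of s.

Y(s) = (-2*s^2 + 4)/(s^3 - s^2 - 6*s)

Laplace-transform each side.
The derivative rules (L{y''} = s^2 Y - s·y(0) - y'(0) and L{y'} = sY - y(0), with y(0) = -2, y'(0) = -2) turn the left side into (s^2 - s - 6)Y - (-2*s).
The right side is L{4} = 4/s.
So (s^2 - s - 6)Y = 4/s + (-2*s).
Isolate Y and clear denominators.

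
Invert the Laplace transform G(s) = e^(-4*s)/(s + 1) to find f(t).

f(t) = Heaviside(t - 4)*(exp(-t + 4))

The factor e^(-4s) signals a time shift by c = 4 (second shifting theorem).
L{e^(-t)} = 1/(s + 1), so L^-1{1/(s + 1)} = e^(-t).
Hence the inverse is u(t - 4) times that function evaluated at t - 4.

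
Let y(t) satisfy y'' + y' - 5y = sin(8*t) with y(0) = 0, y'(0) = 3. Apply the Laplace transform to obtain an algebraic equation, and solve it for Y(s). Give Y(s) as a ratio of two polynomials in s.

Take the Laplace transform of both sides.
Using L{y''} = s^2 Y - s·y(0) - y'(0) and L{y'} = sY - y(0), with y(0) = 0, y'(0) = 3, the left side becomes (s^2 + s - 5)Y - (3).
The right side is L{sin(8*t)} = 8/(s^2 + 64).
So (s^2 + s - 5)Y = 8/(s^2 + 64) + (3).
Divide through and combine into a single rational function.

Y(s) = (3*s^2 + 200)/(s^4 + s^3 + 59*s^2 + 64*s - 320)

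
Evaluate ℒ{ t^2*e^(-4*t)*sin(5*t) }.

L{sin(5t)} = 5/(s^2 + 25).
Multiplying by e^(-4t) shifts s → s + 4, so L{e^(-4*t)*sin(5*t)} = 5/((s + 4)^2 + 25).
Then apply L{t^2·g(t)} = (-1)^2 d^2/ds^2[H(s)] with H(s) = 5/((s + 4)^2 + 25):
differentiating 2 times and applying the sign gives 10*(3*s^2 + 24*s + 23)/(s^2 + 8*s + 41)^3.

10*(3*s^2 + 24*s + 23)/(s^2 + 8*s + 41)^3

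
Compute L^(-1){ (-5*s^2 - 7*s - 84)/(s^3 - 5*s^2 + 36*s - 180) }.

Factor the denominator: s^3 - 5*s^2 + 36*s - 180 = (s - 5)*(s^2 + 36).
Partial fraction decomposition gives [-4/(s - 5)] + [-s/(s^2 + 36)] + [-12/(s^2 + 36)].
Invert each term: -4/(s - 5) ↔ -4e^(5t); -1·s/(s^2 + 36) ↔ -cos(6t); -2·6/(s^2 + 36) ↔ -2sin(6t).

-4*exp(5*t) - 2*sin(6*t) - cos(6*t)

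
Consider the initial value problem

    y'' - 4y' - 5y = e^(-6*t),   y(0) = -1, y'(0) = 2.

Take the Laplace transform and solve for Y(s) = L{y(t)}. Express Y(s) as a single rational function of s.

Laplace-transform each side.
Using L{y''} = s^2 Y - s·y(0) - y'(0) and L{y'} = sY - y(0), with y(0) = -1, y'(0) = 2, the left side becomes (s^2 - 4*s - 5)Y - (-s + 6).
The right side is L{e^(-6*t)} = 1/(s + 6).
So (s^2 - 4*s - 5)Y = 1/(s + 6) + (-s + 6).
Divide through and combine into a single rational function.

Y(s) = (-s^2 + 37)/(s^3 + 2*s^2 - 29*s - 30)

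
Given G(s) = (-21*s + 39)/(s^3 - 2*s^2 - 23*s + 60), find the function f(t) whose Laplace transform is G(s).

f(t) = -5*exp(4*t) + 3*exp(3*t) + 2*exp(-5*t)

Factor the denominator: s^3 - 2*s^2 - 23*s + 60 = (s - 4)*(s - 3)*(s + 5).
Partial fraction decomposition gives [-5/(s - 4)] + [2/(s + 5)] + [3/(s - 3)].
Invert each term: -5/(s - 4) ↔ -5e^(4t); 2/(s + 5) ↔ 2e^(-5t); 3/(s - 3) ↔ 3e^(3t).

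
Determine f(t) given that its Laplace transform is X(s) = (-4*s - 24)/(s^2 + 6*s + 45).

Complete the square in the denominator: s^2 + 6*s + 45 = (s + 3)^2 + 6^2.
Split the numerator to match: -4*s - 24 = -4·(s + 3) - 2·6.
Invert each term: -4·(s + 3)/((s + 3)^2 + 36) ↔ -4e^(-3t)cos(6t); -2·6/((s + 3)^2 + 36) ↔ -2e^(-3t)sin(6t).

f(t) = -2*exp(-3*t)*sin(6*t) - 4*exp(-3*t)*cos(6*t)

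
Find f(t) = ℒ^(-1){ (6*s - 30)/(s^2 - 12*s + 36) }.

Factor the denominator: s^2 - 12*s + 36 = (s - 6)^2.
Partial fraction decomposition gives [6/(s - 6)] + [6/(s - 6)^2].
Invert each term: 6/(s - 6) ↔ 6e^(6t); 6/(s - 6)^2 ↔ 6t·e^(6t).

f(t) = 6*t*exp(6*t) + 6*exp(6*t)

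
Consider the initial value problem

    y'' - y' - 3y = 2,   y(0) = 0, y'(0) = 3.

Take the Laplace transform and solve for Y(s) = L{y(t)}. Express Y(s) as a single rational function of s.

Y(s) = (3*s + 2)/(s^3 - s^2 - 3*s)

Transform both sides with L{·}.
With L{y''} = s^2 Y - s·y(0) - y'(0) and L{y'} = sY - y(0), with y(0) = 0, y'(0) = 3: the LHS transforms to (s^2 - s - 3)Y - (3).
The right side is L{2} = 2/s.
So (s^2 - s - 3)Y = 2/s + (3).
Divide through and combine into a single rational function.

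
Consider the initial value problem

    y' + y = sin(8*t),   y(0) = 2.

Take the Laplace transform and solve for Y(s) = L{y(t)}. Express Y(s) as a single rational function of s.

Y(s) = (2*s^2 + 136)/(s^3 + s^2 + 64*s + 64)

Transform both sides with L{·}.
Using L{y'} = sY - y(0) = sY - 2, the left side becomes (s + 1)Y - (2).
The right side is L{sin(8*t)} = 8/(s^2 + 64).
So (s + 1)Y = 8/(s^2 + 64) + (2).
Divide through and combine into a single rational function.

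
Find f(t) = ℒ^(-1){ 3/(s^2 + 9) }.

f(t) = sin(3*t)

Since L{sin(3t)} = 3/(s^2 + 9), the inverse is sin(3*t).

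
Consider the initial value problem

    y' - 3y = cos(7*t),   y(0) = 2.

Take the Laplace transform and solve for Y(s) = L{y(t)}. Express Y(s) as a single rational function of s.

Y(s) = (2*s^2 + s + 98)/(s^3 - 3*s^2 + 49*s - 147)

Transform both sides with L{·}.
Using L{y'} = sY - y(0) = sY - 2, the left side becomes (s - 3)Y - (2).
The right side is L{cos(7*t)} = s/(s^2 + 49).
So (s - 3)Y = s/(s^2 + 49) + (2).
Divide through and combine into a single rational function.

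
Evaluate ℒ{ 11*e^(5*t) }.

L{11} = 11/s.
By the first shifting theorem, multiplying by e^(5t) replaces s with s - 5.

11/(s - 5)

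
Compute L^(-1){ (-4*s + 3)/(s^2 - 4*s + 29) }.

Complete the square in the denominator: s^2 - 4*s + 29 = (s - 2)^2 + 5^2.
Split the numerator to match: -4*s + 3 = -4·(s - 2) - 1·5.
Invert each term: -4·(s - 2)/((s - 2)^2 + 25) ↔ -4e^(2t)cos(5t); -1·5/((s - 2)^2 + 25) ↔ -e^(2t)sin(5t).

-exp(2*t)*sin(5*t) - 4*exp(2*t)*cos(5*t)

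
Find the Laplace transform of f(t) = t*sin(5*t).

10*s/(s^2 + 25)^2

L{sin(5t)} = 5/(s^2 + 25).
Then apply L{t·g(t)} = -d/ds[G(s)] with G(s) = 5/(s^2 + 25):
differentiating 1 time and applying the sign gives 10*s/(s^2 + 25)^2.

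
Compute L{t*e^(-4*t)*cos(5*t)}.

L{cos(5t)} = s/(s^2 + 25).
Multiplying by e^(-4t) shifts s → s + 4, so L{e^(-4*t)*cos(5*t)} = (s + 4)/((s + 4)^2 + 25).
Then apply L{t·g(t)} = -d/ds[G(s)] with G(s) = (s + 4)/((s + 4)^2 + 25):
differentiating 1 time and applying the sign gives (s - 1)*(s + 9)/(s^2 + 8*s + 41)^2.

(s - 1)*(s + 9)/(s^2 + 8*s + 41)^2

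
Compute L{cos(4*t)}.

L{cos(4t)} = s/(s^2 + 16).

s/(s^2 + 16)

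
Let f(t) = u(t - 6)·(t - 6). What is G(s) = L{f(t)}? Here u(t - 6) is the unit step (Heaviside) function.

By the second shifting theorem, L{u(t - c)·g(t - c)} = e^(-cs)·H(s) with c = 6 and H(s) = L{g(t)}.
L{t} = 1!/s^2 = 1/s^2.

G(s) = exp(-6*s)/s^2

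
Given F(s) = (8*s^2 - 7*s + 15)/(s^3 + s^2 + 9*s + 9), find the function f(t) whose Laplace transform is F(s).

Factor the denominator: s^3 + s^2 + 9*s + 9 = (s + 1)*(s^2 + 9).
Partial fraction decomposition gives [3/(s + 1)] + [5*s/(s^2 + 9)] + [-12/(s^2 + 9)].
Invert each term: 3/(s + 1) ↔ 3e^(-t); 5·s/(s^2 + 9) ↔ 5cos(3t); -4·3/(s^2 + 9) ↔ -4sin(3t).

f(t) = -4*sin(3*t) + 5*cos(3*t) + 3*exp(-t)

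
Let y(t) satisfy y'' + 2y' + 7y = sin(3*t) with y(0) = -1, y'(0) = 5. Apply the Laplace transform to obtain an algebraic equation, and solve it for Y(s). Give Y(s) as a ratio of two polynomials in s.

Laplace-transform each side.
With L{y''} = s^2 Y - s·y(0) - y'(0) and L{y'} = sY - y(0), with y(0) = -1, y'(0) = 5: the LHS transforms to (s^2 + 2*s + 7)Y - (-s + 3).
The right side is L{sin(3*t)} = 3/(s^2 + 9).
So (s^2 + 2*s + 7)Y = 3/(s^2 + 9) + (-s + 3).
Divide through and combine into a single rational function.

Y(s) = (-s^3 + 3*s^2 - 9*s + 30)/(s^4 + 2*s^3 + 16*s^2 + 18*s + 63)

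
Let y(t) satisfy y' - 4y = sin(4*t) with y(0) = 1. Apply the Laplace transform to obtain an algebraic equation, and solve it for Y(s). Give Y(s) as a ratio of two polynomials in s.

Y(s) = (s^2 + 20)/(s^3 - 4*s^2 + 16*s - 64)

Take the Laplace transform of both sides.
The derivative rules (L{y'} = sY - y(0) = sY - 1) turn the left side into (s - 4)Y - (1).
The right side is L{sin(4*t)} = 4/(s^2 + 16).
So (s - 4)Y = 4/(s^2 + 16) + (1).
Solve for Y(s) and write it as one ratio of polynomials.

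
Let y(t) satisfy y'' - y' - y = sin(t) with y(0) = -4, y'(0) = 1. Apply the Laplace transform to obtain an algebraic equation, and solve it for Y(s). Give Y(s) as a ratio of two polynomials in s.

Apply the Laplace transform to the equation.
Using L{y''} = s^2 Y - s·y(0) - y'(0) and L{y'} = sY - y(0), with y(0) = -4, y'(0) = 1, the left side becomes (s^2 - s - 1)Y - (-4*s + 5).
The right side is L{sin(t)} = 1/(s^2 + 1).
So (s^2 - s - 1)Y = 1/(s^2 + 1) + (-4*s + 5).
Solve for Y(s) and write it as one ratio of polynomials.

Y(s) = (-4*s^3 + 5*s^2 - 4*s + 6)/(s^4 - s^3 - s - 1)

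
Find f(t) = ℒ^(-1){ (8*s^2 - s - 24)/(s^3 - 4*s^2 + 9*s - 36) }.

f(t) = 4*exp(4*t) + 5*sin(3*t) + 4*cos(3*t)

Factor the denominator: s^3 - 4*s^2 + 9*s - 36 = (s - 4)*(s^2 + 9).
Partial fraction decomposition gives [4/(s - 4)] + [4*s/(s^2 + 9)] + [15/(s^2 + 9)].
Invert each term: 4/(s - 4) ↔ 4e^(4t); 4·s/(s^2 + 9) ↔ 4cos(3t); 5·3/(s^2 + 9) ↔ 5sin(3t).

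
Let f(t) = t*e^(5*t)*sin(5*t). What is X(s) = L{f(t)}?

L{sin(5t)} = 5/(s^2 + 25).
Multiplying by e^(5t) shifts s → s - 5, so L{e^(5*t)*sin(5*t)} = 5/((s - 5)^2 + 25).
Then apply L{t·g(t)} = -d/ds[G(s)] with G(s) = 5/((s - 5)^2 + 25):
differentiating 1 time and applying the sign gives 10*(s - 5)/(s^2 - 10*s + 50)^2.

X(s) = 10*(s - 5)/(s^2 - 10*s + 50)^2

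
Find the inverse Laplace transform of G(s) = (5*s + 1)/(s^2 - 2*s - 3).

4*exp(3*t) + exp(-t)

Factor the denominator: s^2 - 2*s - 3 = (s - 3)*(s + 1).
Partial fraction decomposition gives [1/(s + 1)] + [4/(s - 3)].
Invert each term: 1/(s + 1) ↔ e^(-t); 4/(s - 3) ↔ 4e^(3t).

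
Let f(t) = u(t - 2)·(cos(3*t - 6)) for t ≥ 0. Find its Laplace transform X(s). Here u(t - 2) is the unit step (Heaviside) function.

By the second shifting theorem, L{u(t - c)·g(t - c)} = e^(-cs)·G(s) with c = 2 and G(s) = L{g(t)}.
L{cos(3t)} = s/(s^2 + 9).

X(s) = s*exp(-2*s)/(s^2 + 9)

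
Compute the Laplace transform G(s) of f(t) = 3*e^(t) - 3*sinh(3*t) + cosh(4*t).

By linearity of the Laplace transform, transform each term separately.
(3)·[L{e^(t)} = 1/(s - 1)]; L{cosh(4t)} = s/(s^2 - 16); (-3)·[L{sinh(3t)} = 3/(s^2 - 9)].

G(s) = s/(s^2 - 16) - 9/(s^2 - 9) + 3/(s - 1)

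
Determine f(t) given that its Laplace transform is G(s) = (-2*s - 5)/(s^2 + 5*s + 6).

Factor the denominator: s^2 + 5*s + 6 = (s + 2)*(s + 3).
Partial fraction decomposition gives [-1/(s + 3)] + [-1/(s + 2)].
Invert each term: -1/(s + 3) ↔ -e^(-3t); -1/(s + 2) ↔ -e^(-2t).

f(t) = -exp(-2*t) - exp(-3*t)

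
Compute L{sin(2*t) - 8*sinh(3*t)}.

The transform is linear, so treat each term independently.
L{sin(2t)} = 2/(s^2 + 4); (-8)·[L{sinh(3t)} = 3/(s^2 - 9)].

2/(s^2 + 4) - 24/(s^2 - 9)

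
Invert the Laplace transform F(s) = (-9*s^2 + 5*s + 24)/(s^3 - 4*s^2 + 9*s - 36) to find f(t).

Factor the denominator: s^3 - 4*s^2 + 9*s - 36 = (s - 4)*(s^2 + 9).
Partial fraction decomposition gives [-4/(s - 4)] + [-5*s/(s^2 + 9)] + [-15/(s^2 + 9)].
Invert each term: -4/(s - 4) ↔ -4e^(4t); -5·s/(s^2 + 9) ↔ -5cos(3t); -5·3/(s^2 + 9) ↔ -5sin(3t).

f(t) = -4*exp(4*t) - 5*sin(3*t) - 5*cos(3*t)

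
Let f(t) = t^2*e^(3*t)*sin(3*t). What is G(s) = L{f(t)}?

L{sin(3t)} = 3/(s^2 + 9).
Multiplying by e^(3t) shifts s → s - 3, so L{e^(3*t)*sin(3*t)} = 3/((s - 3)^2 + 9).
Then apply L{t^2·g(t)} = (-1)^2 d^2/ds^2[H(s)] with H(s) = 3/((s - 3)^2 + 9):
differentiating 2 times and applying the sign gives 18*(s^2 - 6*s + 6)/(s^2 - 6*s + 18)^3.

G(s) = 18*(s^2 - 6*s + 6)/(s^2 - 6*s + 18)^3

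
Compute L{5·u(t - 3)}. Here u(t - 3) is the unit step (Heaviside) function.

5*exp(-3*s)/s

By the second shifting theorem, L{u(t - c)·g(t - c)} = e^(-cs)·H(s) with c = 3 and H(s) = L{g(t)}.
L{5} = 5/s.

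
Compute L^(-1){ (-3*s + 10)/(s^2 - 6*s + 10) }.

exp(3*t)*sin(t) - 3*exp(3*t)*cos(t)

Complete the square in the denominator: s^2 - 6*s + 10 = (s - 3)^2 + 1^2.
Split the numerator to match: -3*s + 10 = -3·(s - 3) + 1·1.
Invert each term: -3·(s - 3)/((s - 3)^2 + 1) ↔ -3e^(3t)cos(t); 1·1/((s - 3)^2 + 1) ↔ e^(3t)sin(t).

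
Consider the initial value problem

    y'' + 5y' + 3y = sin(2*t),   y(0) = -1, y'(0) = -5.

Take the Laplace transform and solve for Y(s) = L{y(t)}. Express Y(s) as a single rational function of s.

Y(s) = (-s^3 - 10*s^2 - 4*s - 38)/(s^4 + 5*s^3 + 7*s^2 + 20*s + 12)

Transform both sides with L{·}.
With L{y''} = s^2 Y - s·y(0) - y'(0) and L{y'} = sY - y(0), with y(0) = -1, y'(0) = -5: the LHS transforms to (s^2 + 5*s + 3)Y - (-s - 10).
The right side is L{sin(2*t)} = 2/(s^2 + 4).
So (s^2 + 5*s + 3)Y = 2/(s^2 + 4) + (-s - 10).
Divide through and combine into a single rational function.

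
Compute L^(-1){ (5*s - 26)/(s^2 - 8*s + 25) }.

-2*exp(4*t)*sin(3*t) + 5*exp(4*t)*cos(3*t)

Complete the square in the denominator: s^2 - 8*s + 25 = (s - 4)^2 + 3^2.
Split the numerator to match: 5*s - 26 = 5·(s - 4) - 2·3.
Invert each term: 5·(s - 4)/((s - 4)^2 + 9) ↔ 5e^(4t)cos(3t); -2·3/((s - 4)^2 + 9) ↔ -2e^(4t)sin(3t).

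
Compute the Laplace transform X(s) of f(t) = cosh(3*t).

X(s) = s/(s^2 - 9)

L{cosh(3t)} = s/(s^2 - 9).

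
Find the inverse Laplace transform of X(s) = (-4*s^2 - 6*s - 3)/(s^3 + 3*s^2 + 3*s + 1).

-t^2*exp(-t)/2 + 2*t*exp(-t) - 4*exp(-t)

Factor the denominator: s^3 + 3*s^2 + 3*s + 1 = (s + 1)^3.
Partial fraction decomposition gives [-4/(s + 1)] + [2/(s + 1)^2] + [-1/(s + 1)^3].
Invert each term: -4/(s + 1) ↔ -4e^(-t); 2/(s + 1)^2 ↔ 2t·e^(-t); -1/(s + 1)^3 ↔ (-1/2)t^2·e^(-t).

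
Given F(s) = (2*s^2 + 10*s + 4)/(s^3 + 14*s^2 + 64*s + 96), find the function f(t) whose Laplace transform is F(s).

f(t) = -2*t*exp(-4*t) - 2*exp(-4*t) + 4*exp(-6*t)

Factor the denominator: s^3 + 14*s^2 + 64*s + 96 = (s + 4)^2*(s + 6).
Partial fraction decomposition gives [-2/(s + 4)] + [-2/(s + 4)^2] + [4/(s + 6)].
Invert each term: -2/(s + 4) ↔ -2e^(-4t); -2/(s + 4)^2 ↔ -2t·e^(-4t); 4/(s + 6) ↔ 4e^(-6t).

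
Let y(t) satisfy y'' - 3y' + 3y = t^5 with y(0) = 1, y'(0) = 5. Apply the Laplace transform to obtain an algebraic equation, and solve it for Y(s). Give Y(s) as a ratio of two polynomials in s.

Apply the Laplace transform to the equation.
The derivative rules (L{y''} = s^2 Y - s·y(0) - y'(0) and L{y'} = sY - y(0), with y(0) = 1, y'(0) = 5) turn the left side into (s^2 - 3*s + 3)Y - (s + 2).
The right side is L{t^5} = 120/s^6.
So (s^2 - 3*s + 3)Y = 120/s^6 + (s + 2).
Isolate Y and clear denominators.

Y(s) = (s^7 + 2*s^6 + 120)/(s^8 - 3*s^7 + 3*s^6)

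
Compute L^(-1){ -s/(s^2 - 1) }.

-cosh(t)

Since L{cosh(t)} = s/(s^2 - 1), the inverse is cosh(t), scaled by -1.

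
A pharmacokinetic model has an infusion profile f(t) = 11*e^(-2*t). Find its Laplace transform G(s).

L{11} = 11/s.
By the first shifting theorem, multiplying by e^(-2t) replaces s with s + 2.

G(s) = 11/(s + 2)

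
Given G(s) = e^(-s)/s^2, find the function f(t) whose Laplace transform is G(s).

f(t) = Heaviside(t - 1)*(t - 1)

The factor e^(-s) signals a time shift by c = 1 (second shifting theorem).
L{t} = 1!/s^2 = 1/s^2, so L^-1{s^(-2)} = t.
Hence the inverse is u(t - 1) times that function evaluated at t - 1.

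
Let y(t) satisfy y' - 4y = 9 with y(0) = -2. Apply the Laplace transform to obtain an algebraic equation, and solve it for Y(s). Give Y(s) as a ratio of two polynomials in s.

Y(s) = (-2*s + 9)/(s^2 - 4*s)

Take the Laplace transform of both sides.
With L{y'} = sY - y(0) = sY - (-2): the LHS transforms to (s - 4)Y - (-2).
The right side is L{9} = 9/s.
So (s - 4)Y = 9/s + (-2).
Isolate Y and clear denominators.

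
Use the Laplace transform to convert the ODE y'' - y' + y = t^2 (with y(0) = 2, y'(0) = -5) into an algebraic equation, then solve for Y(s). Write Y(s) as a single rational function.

Y(s) = (2*s^4 - 7*s^3 + 2)/(s^5 - s^4 + s^3)

Apply the Laplace transform to the equation.
With L{y''} = s^2 Y - s·y(0) - y'(0) and L{y'} = sY - y(0), with y(0) = 2, y'(0) = -5: the LHS transforms to (s^2 - s + 1)Y - (2*s - 7).
The right side is L{t^2} = 2/s^3.
So (s^2 - s + 1)Y = 2/s^3 + (2*s - 7).
Divide through and combine into a single rational function.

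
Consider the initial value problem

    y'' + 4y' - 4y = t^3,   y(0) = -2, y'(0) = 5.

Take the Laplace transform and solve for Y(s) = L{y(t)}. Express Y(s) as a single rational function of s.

Take the Laplace transform of both sides.
Using L{y''} = s^2 Y - s·y(0) - y'(0) and L{y'} = sY - y(0), with y(0) = -2, y'(0) = 5, the left side becomes (s^2 + 4*s - 4)Y - (-2*s - 3).
The right side is L{t^3} = 6/s^4.
So (s^2 + 4*s - 4)Y = 6/s^4 + (-2*s - 3).
Solve for Y(s) and write it as one ratio of polynomials.

Y(s) = (-2*s^5 - 3*s^4 + 6)/(s^6 + 4*s^5 - 4*s^4)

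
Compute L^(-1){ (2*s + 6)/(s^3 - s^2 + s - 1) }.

4*exp(t) - 2*sin(t) - 4*cos(t)

Factor the denominator: s^3 - s^2 + s - 1 = (s - 1)*(s^2 + 1).
Partial fraction decomposition gives [4/(s - 1)] + [-4*s/(s^2 + 1)] + [-2/(s^2 + 1)].
Invert each term: 4/(s - 1) ↔ 4e^(t); -4·s/(s^2 + 1) ↔ -4cos(t); -2·1/(s^2 + 1) ↔ -2sin(t).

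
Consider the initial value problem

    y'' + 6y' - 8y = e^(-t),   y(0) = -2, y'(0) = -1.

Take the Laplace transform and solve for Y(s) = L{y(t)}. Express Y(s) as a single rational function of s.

Take the Laplace transform of both sides.
With L{y''} = s^2 Y - s·y(0) - y'(0) and L{y'} = sY - y(0), with y(0) = -2, y'(0) = -1: the LHS transforms to (s^2 + 6*s - 8)Y - (-2*s - 13).
The right side is L{e^(-t)} = 1/(s + 1).
So (s^2 + 6*s - 8)Y = 1/(s + 1) + (-2*s - 13).
Solve for Y(s) and write it as one ratio of polynomials.

Y(s) = (-2*s^2 - 15*s - 12)/(s^3 + 7*s^2 - 2*s - 8)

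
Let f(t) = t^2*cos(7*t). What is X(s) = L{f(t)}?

X(s) = 2*s*(s^2 - 147)/(s^2 + 49)^3

L{cos(7t)} = s/(s^2 + 49).
Then apply L{t^2·g(t)} = (-1)^2 d^2/ds^2[G(s)] with G(s) = s/(s^2 + 49):
differentiating 2 times and applying the sign gives 2*s*(s^2 - 147)/(s^2 + 49)^3.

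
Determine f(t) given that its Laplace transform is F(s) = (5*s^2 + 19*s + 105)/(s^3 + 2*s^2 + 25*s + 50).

Factor the denominator: s^3 + 2*s^2 + 25*s + 50 = (s + 2)*(s^2 + 25).
Partial fraction decomposition gives [3/(s + 2)] + [2*s/(s^2 + 25)] + [15/(s^2 + 25)].
Invert each term: 3/(s + 2) ↔ 3e^(-2t); 2·s/(s^2 + 25) ↔ 2cos(5t); 3·5/(s^2 + 25) ↔ 3sin(5t).

f(t) = 3*sin(5*t) + 2*cos(5*t) + 3*exp(-2*t)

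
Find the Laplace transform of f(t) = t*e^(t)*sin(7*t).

L{sin(7t)} = 7/(s^2 + 49).
Multiplying by e^(t) shifts s → s - 1, so L{e^(t)*sin(7*t)} = 7/((s - 1)^2 + 49).
Then apply L{t·g(t)} = -d/ds[G(s)] with G(s) = 7/((s - 1)^2 + 49):
differentiating 1 time and applying the sign gives 14*(s - 1)/(s^2 - 2*s + 50)^2.

14*(s - 1)/(s^2 - 2*s + 50)^2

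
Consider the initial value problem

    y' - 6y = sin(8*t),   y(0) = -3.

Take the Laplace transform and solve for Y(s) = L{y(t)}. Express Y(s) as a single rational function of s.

Y(s) = (-3*s^2 - 184)/(s^3 - 6*s^2 + 64*s - 384)

Take the Laplace transform of both sides.
With L{y'} = sY - y(0) = sY - (-3): the LHS transforms to (s - 6)Y - (-3).
The right side is L{sin(8*t)} = 8/(s^2 + 64).
So (s - 6)Y = 8/(s^2 + 64) + (-3).
Isolate Y and clear denominators.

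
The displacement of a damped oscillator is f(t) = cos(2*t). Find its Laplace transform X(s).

X(s) = s/(s^2 + 4)

L{cos(2t)} = s/(s^2 + 4).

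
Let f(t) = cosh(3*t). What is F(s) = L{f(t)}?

F(s) = s/(s^2 - 9)

L{cosh(3t)} = s/(s^2 - 9).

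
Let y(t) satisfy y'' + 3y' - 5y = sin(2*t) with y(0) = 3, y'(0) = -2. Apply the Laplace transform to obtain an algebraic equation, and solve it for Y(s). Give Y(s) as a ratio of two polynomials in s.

Y(s) = (3*s^3 + 7*s^2 + 12*s + 30)/(s^4 + 3*s^3 - s^2 + 12*s - 20)

Laplace-transform each side.
The derivative rules (L{y''} = s^2 Y - s·y(0) - y'(0) and L{y'} = sY - y(0), with y(0) = 3, y'(0) = -2) turn the left side into (s^2 + 3*s - 5)Y - (3*s + 7).
The right side is L{sin(2*t)} = 2/(s^2 + 4).
So (s^2 + 3*s - 5)Y = 2/(s^2 + 4) + (3*s + 7).
Isolate Y and clear denominators.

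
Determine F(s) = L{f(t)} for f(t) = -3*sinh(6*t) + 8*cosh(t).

F(s) = 8*s/(s^2 - 1) - 18/(s^2 - 36)

By linearity of the Laplace transform, transform each term separately.
(-3)·[L{sinh(6t)} = 6/(s^2 - 36)]; (8)·[L{cosh(t)} = s/(s^2 - 1)].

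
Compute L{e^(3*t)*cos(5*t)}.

L{cos(5t)} = s/(s^2 + 25).
By the first shifting theorem, multiplying by e^(3t) replaces s with s - 3.

(s - 3)/((s - 3)^2 + 25)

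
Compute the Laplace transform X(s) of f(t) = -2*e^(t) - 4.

By linearity of the Laplace transform, transform each term separately.
(-2)·[L{e^(t)} = 1/(s - 1)]; L{-4} = -4/s.

X(s) = -2/(s - 1) - 4/s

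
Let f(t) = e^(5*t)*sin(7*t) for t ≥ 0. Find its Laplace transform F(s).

L{sin(7t)} = 7/(s^2 + 49).
By the first shifting theorem, multiplying by e^(5t) replaces s with s - 5.

F(s) = 7/((s - 5)^2 + 49)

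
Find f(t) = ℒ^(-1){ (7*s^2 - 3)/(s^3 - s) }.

Factor the denominator: s^3 - s = s*(s - 1)*(s + 1).
Partial fraction decomposition gives [2/(s + 1)] + [2/(s - 1)] + [3/s].
Invert each term: 2/(s + 1) ↔ 2e^(-t); 2/(s - 1) ↔ 2e^(t); 3/(s - 0) ↔ 3e^(0t).

f(t) = 2*exp(t) + 3 + 2*exp(-t)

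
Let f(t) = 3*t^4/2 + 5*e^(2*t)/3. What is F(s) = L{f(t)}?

F(s) = 5/(3*(s - 2)) + 36/s^5

The transform is linear, so treat each term independently.
(3/2)·[L{t^4} = 4!/s^5 = 24/s^5]; (5/3)·[L{e^(2t)} = 1/(s - 2)].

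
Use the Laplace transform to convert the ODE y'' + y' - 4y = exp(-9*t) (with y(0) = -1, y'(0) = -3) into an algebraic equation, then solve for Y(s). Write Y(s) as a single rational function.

Y(s) = (-s^2 - 13*s - 35)/(s^3 + 10*s^2 + 5*s - 36)

Take the Laplace transform of both sides.
With L{y''} = s^2 Y - s·y(0) - y'(0) and L{y'} = sY - y(0), with y(0) = -1, y'(0) = -3: the LHS transforms to (s^2 + s - 4)Y - (-s - 4).
The right side is L{exp(-9*t)} = 1/(s + 9).
So (s^2 + s - 4)Y = 1/(s + 9) + (-s - 4).
Divide through and combine into a single rational function.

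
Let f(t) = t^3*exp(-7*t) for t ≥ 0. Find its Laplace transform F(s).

F(s) = 6/(s + 7)^4

L{t^3} = 3!/s^4 = 6/s^4.
By the first shifting theorem, multiplying by e^(-7t) replaces s with s + 7.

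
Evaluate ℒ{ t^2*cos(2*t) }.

2*s*(s^2 - 12)/(s^2 + 4)^3

L{cos(2t)} = s/(s^2 + 4).
Then apply L{t^2·g(t)} = (-1)^2 d^2/ds^2[G(s)] with G(s) = s/(s^2 + 4):
differentiating 2 times and applying the sign gives 2*s*(s^2 - 12)/(s^2 + 4)^3.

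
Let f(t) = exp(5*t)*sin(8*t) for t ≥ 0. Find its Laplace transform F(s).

L{sin(8t)} = 8/(s^2 + 64).
By the first shifting theorem, multiplying by e^(5t) replaces s with s - 5.

F(s) = 8/((s - 5)^2 + 64)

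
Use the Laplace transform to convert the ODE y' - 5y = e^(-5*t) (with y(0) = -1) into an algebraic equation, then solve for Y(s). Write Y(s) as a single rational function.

Transform both sides with L{·}.
The derivative rules (L{y'} = sY - y(0) = sY - (-1)) turn the left side into (s - 5)Y - (-1).
The right side is L{e^(-5*t)} = 1/(s + 5).
So (s - 5)Y = 1/(s + 5) + (-1).
Solve for Y(s) and write it as one ratio of polynomials.

Y(s) = (-s - 4)/(s^2 - 25)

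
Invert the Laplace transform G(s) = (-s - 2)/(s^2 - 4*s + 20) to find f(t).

Complete the square in the denominator: s^2 - 4*s + 20 = (s - 2)^2 + 4^2.
Split the numerator to match: -s - 2 = -1·(s - 2) - 1·4.
Invert each term: -1·(s - 2)/((s - 2)^2 + 16) ↔ -e^(2t)cos(4t); -1·4/((s - 2)^2 + 16) ↔ -e^(2t)sin(4t).

f(t) = -exp(2*t)*sin(4*t) - exp(2*t)*cos(4*t)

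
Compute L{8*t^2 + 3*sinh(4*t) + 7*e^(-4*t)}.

12/(s^2 - 16) + 7/(s + 4) + 16/s^3

Apply the Laplace transform termwise.
(3)·[L{sinh(4t)} = 4/(s^2 - 16)]; (7)·[L{e^(-4t)} = 1/(s + 4)]; (8)·[L{t^2} = 2!/s^3 = 2/s^3].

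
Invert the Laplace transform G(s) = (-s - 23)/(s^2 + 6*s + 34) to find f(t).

Complete the square in the denominator: s^2 + 6*s + 34 = (s + 3)^2 + 5^2.
Split the numerator to match: -s - 23 = -1·(s + 3) - 4·5.
Invert each term: -1·(s + 3)/((s + 3)^2 + 25) ↔ -e^(-3t)cos(5t); -4·5/((s + 3)^2 + 25) ↔ -4e^(-3t)sin(5t).

f(t) = -4*exp(-3*t)*sin(5*t) - exp(-3*t)*cos(5*t)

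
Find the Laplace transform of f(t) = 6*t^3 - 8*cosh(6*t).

-8*s/(s^2 - 36) + 36/s^4

Apply the Laplace transform termwise.
(-8)·[L{cosh(6t)} = s/(s^2 - 36)]; (6)·[L{t^3} = 3!/s^4 = 6/s^4].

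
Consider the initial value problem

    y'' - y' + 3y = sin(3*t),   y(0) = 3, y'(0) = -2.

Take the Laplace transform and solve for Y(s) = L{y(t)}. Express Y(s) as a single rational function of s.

Y(s) = (3*s^3 - 5*s^2 + 27*s - 42)/(s^4 - s^3 + 12*s^2 - 9*s + 27)

Transform both sides with L{·}.
With L{y''} = s^2 Y - s·y(0) - y'(0) and L{y'} = sY - y(0), with y(0) = 3, y'(0) = -2: the LHS transforms to (s^2 - s + 3)Y - (3*s - 5).
The right side is L{sin(3*t)} = 3/(s^2 + 9).
So (s^2 - s + 3)Y = 3/(s^2 + 9) + (3*s - 5).
Divide through and combine into a single rational function.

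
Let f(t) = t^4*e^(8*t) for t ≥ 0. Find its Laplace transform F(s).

L{t^4} = 4!/s^5 = 24/s^5.
By the first shifting theorem, multiplying by e^(8t) replaces s with s - 8.

F(s) = 24/(s - 8)^5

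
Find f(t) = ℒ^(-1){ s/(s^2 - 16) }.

f(t) = cosh(4*t)

Since L{cosh(4t)} = s/(s^2 - 16), the inverse is cosh(4*t).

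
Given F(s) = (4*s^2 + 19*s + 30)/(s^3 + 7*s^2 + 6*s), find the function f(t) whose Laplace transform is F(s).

f(t) = 5 - 3*exp(-t) + 2*exp(-6*t)

Factor the denominator: s^3 + 7*s^2 + 6*s = s*(s + 1)*(s + 6).
Partial fraction decomposition gives [-3/(s + 1)] + [2/(s + 6)] + [5/s].
Invert each term: -3/(s + 1) ↔ -3e^(-t); 2/(s + 6) ↔ 2e^(-6t); 5/(s - 0) ↔ 5e^(0t).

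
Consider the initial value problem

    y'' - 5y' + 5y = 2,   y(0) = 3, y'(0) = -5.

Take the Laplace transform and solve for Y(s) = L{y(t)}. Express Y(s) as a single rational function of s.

Y(s) = (3*s^2 - 20*s + 2)/(s^3 - 5*s^2 + 5*s)

Laplace-transform each side.
The derivative rules (L{y''} = s^2 Y - s·y(0) - y'(0) and L{y'} = sY - y(0), with y(0) = 3, y'(0) = -5) turn the left side into (s^2 - 5*s + 5)Y - (3*s - 20).
The right side is L{2} = 2/s.
So (s^2 - 5*s + 5)Y = 2/s + (3*s - 20).
Divide through and combine into a single rational function.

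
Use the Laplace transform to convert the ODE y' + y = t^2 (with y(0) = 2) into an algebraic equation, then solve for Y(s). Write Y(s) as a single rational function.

Y(s) = (2*s^2 - 2*s + 2)/s^3

Apply the Laplace transform to the equation.
With L{y'} = sY - y(0) = sY - 2: the LHS transforms to (s + 1)Y - (2).
The right side is L{t^2} = 2/s^3.
So (s + 1)Y = 2/s^3 + (2).
Divide through and combine into a single rational function.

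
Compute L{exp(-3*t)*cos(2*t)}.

L{cos(2t)} = s/(s^2 + 4).
By the first shifting theorem, multiplying by e^(-3t) replaces s with s + 3.

(s + 3)/((s + 3)^2 + 4)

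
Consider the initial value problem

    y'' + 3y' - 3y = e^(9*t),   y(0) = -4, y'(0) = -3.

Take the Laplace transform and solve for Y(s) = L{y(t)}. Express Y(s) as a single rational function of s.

Laplace-transform each side.
With L{y''} = s^2 Y - s·y(0) - y'(0) and L{y'} = sY - y(0), with y(0) = -4, y'(0) = -3: the LHS transforms to (s^2 + 3*s - 3)Y - (-4*s - 15).
The right side is L{e^(9*t)} = 1/(s - 9).
So (s^2 + 3*s - 3)Y = 1/(s - 9) + (-4*s - 15).
Divide through and combine into a single rational function.

Y(s) = (-4*s^2 + 21*s + 136)/(s^3 - 6*s^2 - 30*s + 27)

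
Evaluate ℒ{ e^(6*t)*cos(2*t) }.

L{cos(2t)} = s/(s^2 + 4).
By the first shifting theorem, multiplying by e^(6t) replaces s with s - 6.

(s - 6)/((s - 6)^2 + 4)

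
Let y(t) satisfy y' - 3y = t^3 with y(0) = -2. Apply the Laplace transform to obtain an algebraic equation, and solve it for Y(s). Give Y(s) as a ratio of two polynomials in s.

Y(s) = (-2*s^4 + 6)/(s^5 - 3*s^4)

Laplace-transform each side.
With L{y'} = sY - y(0) = sY - (-2): the LHS transforms to (s - 3)Y - (-2).
The right side is L{t^3} = 6/s^4.
So (s - 3)Y = 6/s^4 + (-2).
Isolate Y and clear denominators.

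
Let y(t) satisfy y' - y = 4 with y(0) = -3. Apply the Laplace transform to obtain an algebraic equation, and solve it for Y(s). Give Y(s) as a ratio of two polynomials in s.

Y(s) = (-3*s + 4)/(s^2 - s)

Laplace-transform each side.
Using L{y'} = sY - y(0) = sY - (-3), the left side becomes (s - 1)Y - (-3).
The right side is L{4} = 4/s.
So (s - 1)Y = 4/s + (-3).
Isolate Y and clear denominators.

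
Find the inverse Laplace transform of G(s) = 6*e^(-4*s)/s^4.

Heaviside(t - 4)*((t - 4)^3)

The factor e^(-4s) signals a time shift by c = 4 (second shifting theorem).
L{t^3} = 3!/s^4 = 6/s^4, so L^-1{6/s^4} = t^3.
Hence the inverse is u(t - 4) times that function evaluated at t - 4.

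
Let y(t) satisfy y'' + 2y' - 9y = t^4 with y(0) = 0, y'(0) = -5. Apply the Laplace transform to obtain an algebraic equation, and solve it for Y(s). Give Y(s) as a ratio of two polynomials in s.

Transform both sides with L{·}.
Using L{y''} = s^2 Y - s·y(0) - y'(0) and L{y'} = sY - y(0), with y(0) = 0, y'(0) = -5, the left side becomes (s^2 + 2*s - 9)Y - (-5).
The right side is L{t^4} = 24/s^5.
So (s^2 + 2*s - 9)Y = 24/s^5 + (-5).
Isolate Y and clear denominators.

Y(s) = (-5*s^5 + 24)/(s^7 + 2*s^6 - 9*s^5)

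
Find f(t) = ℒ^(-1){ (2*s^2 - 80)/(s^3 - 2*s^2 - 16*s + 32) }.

f(t) = -3*exp(4*t) + 6*exp(2*t) - exp(-4*t)

Factor the denominator: s^3 - 2*s^2 - 16*s + 32 = (s - 4)*(s - 2)*(s + 4).
Partial fraction decomposition gives [-3/(s - 4)] + [6/(s - 2)] + [-1/(s + 4)].
Invert each term: -3/(s - 4) ↔ -3e^(4t); 6/(s - 2) ↔ 6e^(2t); -1/(s + 4) ↔ -e^(-4t).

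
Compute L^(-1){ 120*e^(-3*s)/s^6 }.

The factor e^(-3s) signals a time shift by c = 3 (second shifting theorem).
L{t^5} = 5!/s^6 = 120/s^6, so L^-1{120/s^6} = t^5.
Hence the inverse is u(t - 3) times that function evaluated at t - 3.

Heaviside(t - 3)*((t - 3)^5)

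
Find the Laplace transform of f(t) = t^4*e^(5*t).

L{t^4} = 4!/s^5 = 24/s^5.
By the first shifting theorem, multiplying by e^(5t) replaces s with s - 5.

24/(s - 5)^5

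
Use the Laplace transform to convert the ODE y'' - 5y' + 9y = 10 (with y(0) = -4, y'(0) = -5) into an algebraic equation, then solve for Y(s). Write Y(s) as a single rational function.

Laplace-transform each side.
The derivative rules (L{y''} = s^2 Y - s·y(0) - y'(0) and L{y'} = sY - y(0), with y(0) = -4, y'(0) = -5) turn the left side into (s^2 - 5*s + 9)Y - (-4*s + 15).
The right side is L{10} = 10/s.
So (s^2 - 5*s + 9)Y = 10/s + (-4*s + 15).
Divide through and combine into a single rational function.

Y(s) = (-4*s^2 + 15*s + 10)/(s^3 - 5*s^2 + 9*s)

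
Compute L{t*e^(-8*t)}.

(s + 8)^(-2)

L{e^(-8t)} = 1/(s + 8).
Then apply L{t·g(t)} = -d/ds[G(s)] with G(s) = 1/(s + 8):
differentiating 1 time and applying the sign gives (s + 8)^(-2).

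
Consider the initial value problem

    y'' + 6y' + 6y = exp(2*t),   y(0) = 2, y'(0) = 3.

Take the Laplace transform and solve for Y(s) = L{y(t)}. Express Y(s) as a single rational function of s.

Y(s) = (2*s^2 + 11*s - 29)/(s^3 + 4*s^2 - 6*s - 12)

Apply the Laplace transform to the equation.
The derivative rules (L{y''} = s^2 Y - s·y(0) - y'(0) and L{y'} = sY - y(0), with y(0) = 2, y'(0) = 3) turn the left side into (s^2 + 6*s + 6)Y - (2*s + 15).
The right side is L{exp(2*t)} = 1/(s - 2).
So (s^2 + 6*s + 6)Y = 1/(s - 2) + (2*s + 15).
Divide through and combine into a single rational function.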